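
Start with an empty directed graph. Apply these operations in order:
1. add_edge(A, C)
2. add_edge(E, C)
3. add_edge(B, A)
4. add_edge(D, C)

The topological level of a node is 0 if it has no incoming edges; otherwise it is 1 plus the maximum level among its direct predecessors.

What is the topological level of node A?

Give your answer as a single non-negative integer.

Answer: 1

Derivation:
Op 1: add_edge(A, C). Edges now: 1
Op 2: add_edge(E, C). Edges now: 2
Op 3: add_edge(B, A). Edges now: 3
Op 4: add_edge(D, C). Edges now: 4
Compute levels (Kahn BFS):
  sources (in-degree 0): B, D, E
  process B: level=0
    B->A: in-degree(A)=0, level(A)=1, enqueue
  process D: level=0
    D->C: in-degree(C)=2, level(C)>=1
  process E: level=0
    E->C: in-degree(C)=1, level(C)>=1
  process A: level=1
    A->C: in-degree(C)=0, level(C)=2, enqueue
  process C: level=2
All levels: A:1, B:0, C:2, D:0, E:0
level(A) = 1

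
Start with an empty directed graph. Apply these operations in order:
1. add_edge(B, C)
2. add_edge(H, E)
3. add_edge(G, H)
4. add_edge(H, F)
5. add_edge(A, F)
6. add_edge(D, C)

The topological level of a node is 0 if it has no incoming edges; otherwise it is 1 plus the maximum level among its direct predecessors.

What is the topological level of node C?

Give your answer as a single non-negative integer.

Answer: 1

Derivation:
Op 1: add_edge(B, C). Edges now: 1
Op 2: add_edge(H, E). Edges now: 2
Op 3: add_edge(G, H). Edges now: 3
Op 4: add_edge(H, F). Edges now: 4
Op 5: add_edge(A, F). Edges now: 5
Op 6: add_edge(D, C). Edges now: 6
Compute levels (Kahn BFS):
  sources (in-degree 0): A, B, D, G
  process A: level=0
    A->F: in-degree(F)=1, level(F)>=1
  process B: level=0
    B->C: in-degree(C)=1, level(C)>=1
  process D: level=0
    D->C: in-degree(C)=0, level(C)=1, enqueue
  process G: level=0
    G->H: in-degree(H)=0, level(H)=1, enqueue
  process C: level=1
  process H: level=1
    H->E: in-degree(E)=0, level(E)=2, enqueue
    H->F: in-degree(F)=0, level(F)=2, enqueue
  process E: level=2
  process F: level=2
All levels: A:0, B:0, C:1, D:0, E:2, F:2, G:0, H:1
level(C) = 1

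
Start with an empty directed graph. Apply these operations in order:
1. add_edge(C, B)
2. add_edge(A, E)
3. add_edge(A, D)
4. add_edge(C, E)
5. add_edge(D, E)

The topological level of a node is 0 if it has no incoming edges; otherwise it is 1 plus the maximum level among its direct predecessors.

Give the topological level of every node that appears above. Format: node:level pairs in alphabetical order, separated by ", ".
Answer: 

Op 1: add_edge(C, B). Edges now: 1
Op 2: add_edge(A, E). Edges now: 2
Op 3: add_edge(A, D). Edges now: 3
Op 4: add_edge(C, E). Edges now: 4
Op 5: add_edge(D, E). Edges now: 5
Compute levels (Kahn BFS):
  sources (in-degree 0): A, C
  process A: level=0
    A->D: in-degree(D)=0, level(D)=1, enqueue
    A->E: in-degree(E)=2, level(E)>=1
  process C: level=0
    C->B: in-degree(B)=0, level(B)=1, enqueue
    C->E: in-degree(E)=1, level(E)>=1
  process D: level=1
    D->E: in-degree(E)=0, level(E)=2, enqueue
  process B: level=1
  process E: level=2
All levels: A:0, B:1, C:0, D:1, E:2

Answer: A:0, B:1, C:0, D:1, E:2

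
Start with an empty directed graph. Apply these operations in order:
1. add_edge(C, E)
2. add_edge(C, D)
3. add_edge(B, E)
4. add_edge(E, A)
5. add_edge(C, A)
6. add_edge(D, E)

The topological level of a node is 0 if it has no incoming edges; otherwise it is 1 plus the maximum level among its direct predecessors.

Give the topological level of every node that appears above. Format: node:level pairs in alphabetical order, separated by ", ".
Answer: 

Answer: A:3, B:0, C:0, D:1, E:2

Derivation:
Op 1: add_edge(C, E). Edges now: 1
Op 2: add_edge(C, D). Edges now: 2
Op 3: add_edge(B, E). Edges now: 3
Op 4: add_edge(E, A). Edges now: 4
Op 5: add_edge(C, A). Edges now: 5
Op 6: add_edge(D, E). Edges now: 6
Compute levels (Kahn BFS):
  sources (in-degree 0): B, C
  process B: level=0
    B->E: in-degree(E)=2, level(E)>=1
  process C: level=0
    C->A: in-degree(A)=1, level(A)>=1
    C->D: in-degree(D)=0, level(D)=1, enqueue
    C->E: in-degree(E)=1, level(E)>=1
  process D: level=1
    D->E: in-degree(E)=0, level(E)=2, enqueue
  process E: level=2
    E->A: in-degree(A)=0, level(A)=3, enqueue
  process A: level=3
All levels: A:3, B:0, C:0, D:1, E:2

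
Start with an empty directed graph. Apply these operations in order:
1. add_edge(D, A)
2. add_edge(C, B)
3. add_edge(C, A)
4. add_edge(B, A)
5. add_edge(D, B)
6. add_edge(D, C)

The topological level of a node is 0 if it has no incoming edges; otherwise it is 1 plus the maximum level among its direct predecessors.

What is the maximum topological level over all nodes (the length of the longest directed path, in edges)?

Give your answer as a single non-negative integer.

Answer: 3

Derivation:
Op 1: add_edge(D, A). Edges now: 1
Op 2: add_edge(C, B). Edges now: 2
Op 3: add_edge(C, A). Edges now: 3
Op 4: add_edge(B, A). Edges now: 4
Op 5: add_edge(D, B). Edges now: 5
Op 6: add_edge(D, C). Edges now: 6
Compute levels (Kahn BFS):
  sources (in-degree 0): D
  process D: level=0
    D->A: in-degree(A)=2, level(A)>=1
    D->B: in-degree(B)=1, level(B)>=1
    D->C: in-degree(C)=0, level(C)=1, enqueue
  process C: level=1
    C->A: in-degree(A)=1, level(A)>=2
    C->B: in-degree(B)=0, level(B)=2, enqueue
  process B: level=2
    B->A: in-degree(A)=0, level(A)=3, enqueue
  process A: level=3
All levels: A:3, B:2, C:1, D:0
max level = 3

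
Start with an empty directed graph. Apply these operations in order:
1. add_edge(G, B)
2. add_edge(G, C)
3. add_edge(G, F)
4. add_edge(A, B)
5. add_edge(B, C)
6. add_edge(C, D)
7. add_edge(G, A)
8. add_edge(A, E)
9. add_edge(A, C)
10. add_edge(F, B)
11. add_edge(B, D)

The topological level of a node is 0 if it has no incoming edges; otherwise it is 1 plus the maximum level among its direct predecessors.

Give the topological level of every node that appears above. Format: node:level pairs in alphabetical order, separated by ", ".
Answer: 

Answer: A:1, B:2, C:3, D:4, E:2, F:1, G:0

Derivation:
Op 1: add_edge(G, B). Edges now: 1
Op 2: add_edge(G, C). Edges now: 2
Op 3: add_edge(G, F). Edges now: 3
Op 4: add_edge(A, B). Edges now: 4
Op 5: add_edge(B, C). Edges now: 5
Op 6: add_edge(C, D). Edges now: 6
Op 7: add_edge(G, A). Edges now: 7
Op 8: add_edge(A, E). Edges now: 8
Op 9: add_edge(A, C). Edges now: 9
Op 10: add_edge(F, B). Edges now: 10
Op 11: add_edge(B, D). Edges now: 11
Compute levels (Kahn BFS):
  sources (in-degree 0): G
  process G: level=0
    G->A: in-degree(A)=0, level(A)=1, enqueue
    G->B: in-degree(B)=2, level(B)>=1
    G->C: in-degree(C)=2, level(C)>=1
    G->F: in-degree(F)=0, level(F)=1, enqueue
  process A: level=1
    A->B: in-degree(B)=1, level(B)>=2
    A->C: in-degree(C)=1, level(C)>=2
    A->E: in-degree(E)=0, level(E)=2, enqueue
  process F: level=1
    F->B: in-degree(B)=0, level(B)=2, enqueue
  process E: level=2
  process B: level=2
    B->C: in-degree(C)=0, level(C)=3, enqueue
    B->D: in-degree(D)=1, level(D)>=3
  process C: level=3
    C->D: in-degree(D)=0, level(D)=4, enqueue
  process D: level=4
All levels: A:1, B:2, C:3, D:4, E:2, F:1, G:0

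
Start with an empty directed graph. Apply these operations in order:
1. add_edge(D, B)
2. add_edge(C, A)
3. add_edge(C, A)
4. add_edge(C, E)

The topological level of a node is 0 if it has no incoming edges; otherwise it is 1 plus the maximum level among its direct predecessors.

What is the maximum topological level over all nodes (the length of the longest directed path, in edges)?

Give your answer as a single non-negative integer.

Op 1: add_edge(D, B). Edges now: 1
Op 2: add_edge(C, A). Edges now: 2
Op 3: add_edge(C, A) (duplicate, no change). Edges now: 2
Op 4: add_edge(C, E). Edges now: 3
Compute levels (Kahn BFS):
  sources (in-degree 0): C, D
  process C: level=0
    C->A: in-degree(A)=0, level(A)=1, enqueue
    C->E: in-degree(E)=0, level(E)=1, enqueue
  process D: level=0
    D->B: in-degree(B)=0, level(B)=1, enqueue
  process A: level=1
  process E: level=1
  process B: level=1
All levels: A:1, B:1, C:0, D:0, E:1
max level = 1

Answer: 1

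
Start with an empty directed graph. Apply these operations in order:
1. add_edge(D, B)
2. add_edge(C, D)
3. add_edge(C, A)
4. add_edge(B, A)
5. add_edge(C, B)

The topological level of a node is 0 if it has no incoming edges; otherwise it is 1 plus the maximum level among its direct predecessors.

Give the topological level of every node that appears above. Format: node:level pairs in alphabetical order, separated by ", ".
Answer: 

Answer: A:3, B:2, C:0, D:1

Derivation:
Op 1: add_edge(D, B). Edges now: 1
Op 2: add_edge(C, D). Edges now: 2
Op 3: add_edge(C, A). Edges now: 3
Op 4: add_edge(B, A). Edges now: 4
Op 5: add_edge(C, B). Edges now: 5
Compute levels (Kahn BFS):
  sources (in-degree 0): C
  process C: level=0
    C->A: in-degree(A)=1, level(A)>=1
    C->B: in-degree(B)=1, level(B)>=1
    C->D: in-degree(D)=0, level(D)=1, enqueue
  process D: level=1
    D->B: in-degree(B)=0, level(B)=2, enqueue
  process B: level=2
    B->A: in-degree(A)=0, level(A)=3, enqueue
  process A: level=3
All levels: A:3, B:2, C:0, D:1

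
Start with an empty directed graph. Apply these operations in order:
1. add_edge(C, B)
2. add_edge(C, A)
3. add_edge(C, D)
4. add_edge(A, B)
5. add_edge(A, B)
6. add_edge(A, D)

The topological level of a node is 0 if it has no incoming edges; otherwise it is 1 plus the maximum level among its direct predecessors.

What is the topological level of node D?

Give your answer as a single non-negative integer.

Op 1: add_edge(C, B). Edges now: 1
Op 2: add_edge(C, A). Edges now: 2
Op 3: add_edge(C, D). Edges now: 3
Op 4: add_edge(A, B). Edges now: 4
Op 5: add_edge(A, B) (duplicate, no change). Edges now: 4
Op 6: add_edge(A, D). Edges now: 5
Compute levels (Kahn BFS):
  sources (in-degree 0): C
  process C: level=0
    C->A: in-degree(A)=0, level(A)=1, enqueue
    C->B: in-degree(B)=1, level(B)>=1
    C->D: in-degree(D)=1, level(D)>=1
  process A: level=1
    A->B: in-degree(B)=0, level(B)=2, enqueue
    A->D: in-degree(D)=0, level(D)=2, enqueue
  process B: level=2
  process D: level=2
All levels: A:1, B:2, C:0, D:2
level(D) = 2

Answer: 2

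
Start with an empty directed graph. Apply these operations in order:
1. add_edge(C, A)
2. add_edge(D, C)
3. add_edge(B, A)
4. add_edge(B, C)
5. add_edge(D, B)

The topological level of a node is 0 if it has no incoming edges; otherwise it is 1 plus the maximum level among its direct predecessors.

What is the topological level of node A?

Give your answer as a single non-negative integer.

Answer: 3

Derivation:
Op 1: add_edge(C, A). Edges now: 1
Op 2: add_edge(D, C). Edges now: 2
Op 3: add_edge(B, A). Edges now: 3
Op 4: add_edge(B, C). Edges now: 4
Op 5: add_edge(D, B). Edges now: 5
Compute levels (Kahn BFS):
  sources (in-degree 0): D
  process D: level=0
    D->B: in-degree(B)=0, level(B)=1, enqueue
    D->C: in-degree(C)=1, level(C)>=1
  process B: level=1
    B->A: in-degree(A)=1, level(A)>=2
    B->C: in-degree(C)=0, level(C)=2, enqueue
  process C: level=2
    C->A: in-degree(A)=0, level(A)=3, enqueue
  process A: level=3
All levels: A:3, B:1, C:2, D:0
level(A) = 3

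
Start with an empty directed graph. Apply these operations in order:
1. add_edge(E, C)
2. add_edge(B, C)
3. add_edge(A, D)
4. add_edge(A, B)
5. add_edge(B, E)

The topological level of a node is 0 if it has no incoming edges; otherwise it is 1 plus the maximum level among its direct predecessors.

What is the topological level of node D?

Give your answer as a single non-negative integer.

Op 1: add_edge(E, C). Edges now: 1
Op 2: add_edge(B, C). Edges now: 2
Op 3: add_edge(A, D). Edges now: 3
Op 4: add_edge(A, B). Edges now: 4
Op 5: add_edge(B, E). Edges now: 5
Compute levels (Kahn BFS):
  sources (in-degree 0): A
  process A: level=0
    A->B: in-degree(B)=0, level(B)=1, enqueue
    A->D: in-degree(D)=0, level(D)=1, enqueue
  process B: level=1
    B->C: in-degree(C)=1, level(C)>=2
    B->E: in-degree(E)=0, level(E)=2, enqueue
  process D: level=1
  process E: level=2
    E->C: in-degree(C)=0, level(C)=3, enqueue
  process C: level=3
All levels: A:0, B:1, C:3, D:1, E:2
level(D) = 1

Answer: 1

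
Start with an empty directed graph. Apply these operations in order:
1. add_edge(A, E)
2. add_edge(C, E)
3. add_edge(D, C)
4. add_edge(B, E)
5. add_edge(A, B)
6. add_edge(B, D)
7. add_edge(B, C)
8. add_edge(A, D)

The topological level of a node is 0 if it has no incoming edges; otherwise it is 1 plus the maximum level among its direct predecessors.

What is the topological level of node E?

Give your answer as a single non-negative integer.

Answer: 4

Derivation:
Op 1: add_edge(A, E). Edges now: 1
Op 2: add_edge(C, E). Edges now: 2
Op 3: add_edge(D, C). Edges now: 3
Op 4: add_edge(B, E). Edges now: 4
Op 5: add_edge(A, B). Edges now: 5
Op 6: add_edge(B, D). Edges now: 6
Op 7: add_edge(B, C). Edges now: 7
Op 8: add_edge(A, D). Edges now: 8
Compute levels (Kahn BFS):
  sources (in-degree 0): A
  process A: level=0
    A->B: in-degree(B)=0, level(B)=1, enqueue
    A->D: in-degree(D)=1, level(D)>=1
    A->E: in-degree(E)=2, level(E)>=1
  process B: level=1
    B->C: in-degree(C)=1, level(C)>=2
    B->D: in-degree(D)=0, level(D)=2, enqueue
    B->E: in-degree(E)=1, level(E)>=2
  process D: level=2
    D->C: in-degree(C)=0, level(C)=3, enqueue
  process C: level=3
    C->E: in-degree(E)=0, level(E)=4, enqueue
  process E: level=4
All levels: A:0, B:1, C:3, D:2, E:4
level(E) = 4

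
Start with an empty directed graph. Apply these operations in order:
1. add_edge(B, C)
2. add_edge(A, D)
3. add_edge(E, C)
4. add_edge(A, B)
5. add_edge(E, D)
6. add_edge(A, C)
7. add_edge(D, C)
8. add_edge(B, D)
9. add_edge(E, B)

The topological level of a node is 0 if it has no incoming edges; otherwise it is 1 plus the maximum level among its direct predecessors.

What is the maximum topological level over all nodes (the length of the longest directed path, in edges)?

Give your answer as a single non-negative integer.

Op 1: add_edge(B, C). Edges now: 1
Op 2: add_edge(A, D). Edges now: 2
Op 3: add_edge(E, C). Edges now: 3
Op 4: add_edge(A, B). Edges now: 4
Op 5: add_edge(E, D). Edges now: 5
Op 6: add_edge(A, C). Edges now: 6
Op 7: add_edge(D, C). Edges now: 7
Op 8: add_edge(B, D). Edges now: 8
Op 9: add_edge(E, B). Edges now: 9
Compute levels (Kahn BFS):
  sources (in-degree 0): A, E
  process A: level=0
    A->B: in-degree(B)=1, level(B)>=1
    A->C: in-degree(C)=3, level(C)>=1
    A->D: in-degree(D)=2, level(D)>=1
  process E: level=0
    E->B: in-degree(B)=0, level(B)=1, enqueue
    E->C: in-degree(C)=2, level(C)>=1
    E->D: in-degree(D)=1, level(D)>=1
  process B: level=1
    B->C: in-degree(C)=1, level(C)>=2
    B->D: in-degree(D)=0, level(D)=2, enqueue
  process D: level=2
    D->C: in-degree(C)=0, level(C)=3, enqueue
  process C: level=3
All levels: A:0, B:1, C:3, D:2, E:0
max level = 3

Answer: 3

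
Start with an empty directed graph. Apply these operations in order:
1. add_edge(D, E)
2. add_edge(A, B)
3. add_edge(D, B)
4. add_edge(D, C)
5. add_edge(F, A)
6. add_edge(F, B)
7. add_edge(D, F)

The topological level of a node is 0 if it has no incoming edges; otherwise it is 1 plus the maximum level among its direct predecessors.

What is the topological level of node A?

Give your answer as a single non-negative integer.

Answer: 2

Derivation:
Op 1: add_edge(D, E). Edges now: 1
Op 2: add_edge(A, B). Edges now: 2
Op 3: add_edge(D, B). Edges now: 3
Op 4: add_edge(D, C). Edges now: 4
Op 5: add_edge(F, A). Edges now: 5
Op 6: add_edge(F, B). Edges now: 6
Op 7: add_edge(D, F). Edges now: 7
Compute levels (Kahn BFS):
  sources (in-degree 0): D
  process D: level=0
    D->B: in-degree(B)=2, level(B)>=1
    D->C: in-degree(C)=0, level(C)=1, enqueue
    D->E: in-degree(E)=0, level(E)=1, enqueue
    D->F: in-degree(F)=0, level(F)=1, enqueue
  process C: level=1
  process E: level=1
  process F: level=1
    F->A: in-degree(A)=0, level(A)=2, enqueue
    F->B: in-degree(B)=1, level(B)>=2
  process A: level=2
    A->B: in-degree(B)=0, level(B)=3, enqueue
  process B: level=3
All levels: A:2, B:3, C:1, D:0, E:1, F:1
level(A) = 2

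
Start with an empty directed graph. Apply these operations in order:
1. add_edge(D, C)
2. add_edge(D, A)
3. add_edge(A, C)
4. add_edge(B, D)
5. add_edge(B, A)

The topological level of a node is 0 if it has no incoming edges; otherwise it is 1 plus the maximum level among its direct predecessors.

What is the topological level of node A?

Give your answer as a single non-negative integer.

Op 1: add_edge(D, C). Edges now: 1
Op 2: add_edge(D, A). Edges now: 2
Op 3: add_edge(A, C). Edges now: 3
Op 4: add_edge(B, D). Edges now: 4
Op 5: add_edge(B, A). Edges now: 5
Compute levels (Kahn BFS):
  sources (in-degree 0): B
  process B: level=0
    B->A: in-degree(A)=1, level(A)>=1
    B->D: in-degree(D)=0, level(D)=1, enqueue
  process D: level=1
    D->A: in-degree(A)=0, level(A)=2, enqueue
    D->C: in-degree(C)=1, level(C)>=2
  process A: level=2
    A->C: in-degree(C)=0, level(C)=3, enqueue
  process C: level=3
All levels: A:2, B:0, C:3, D:1
level(A) = 2

Answer: 2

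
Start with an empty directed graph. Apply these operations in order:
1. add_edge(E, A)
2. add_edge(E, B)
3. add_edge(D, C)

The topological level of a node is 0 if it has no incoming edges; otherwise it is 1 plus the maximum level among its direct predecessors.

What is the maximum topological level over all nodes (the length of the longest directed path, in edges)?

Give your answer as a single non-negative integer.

Op 1: add_edge(E, A). Edges now: 1
Op 2: add_edge(E, B). Edges now: 2
Op 3: add_edge(D, C). Edges now: 3
Compute levels (Kahn BFS):
  sources (in-degree 0): D, E
  process D: level=0
    D->C: in-degree(C)=0, level(C)=1, enqueue
  process E: level=0
    E->A: in-degree(A)=0, level(A)=1, enqueue
    E->B: in-degree(B)=0, level(B)=1, enqueue
  process C: level=1
  process A: level=1
  process B: level=1
All levels: A:1, B:1, C:1, D:0, E:0
max level = 1

Answer: 1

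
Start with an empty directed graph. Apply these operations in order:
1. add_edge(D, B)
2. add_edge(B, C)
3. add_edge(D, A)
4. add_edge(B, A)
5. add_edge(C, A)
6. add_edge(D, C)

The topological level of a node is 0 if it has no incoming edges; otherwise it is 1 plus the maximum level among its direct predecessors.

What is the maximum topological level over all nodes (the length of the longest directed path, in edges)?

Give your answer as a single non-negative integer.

Answer: 3

Derivation:
Op 1: add_edge(D, B). Edges now: 1
Op 2: add_edge(B, C). Edges now: 2
Op 3: add_edge(D, A). Edges now: 3
Op 4: add_edge(B, A). Edges now: 4
Op 5: add_edge(C, A). Edges now: 5
Op 6: add_edge(D, C). Edges now: 6
Compute levels (Kahn BFS):
  sources (in-degree 0): D
  process D: level=0
    D->A: in-degree(A)=2, level(A)>=1
    D->B: in-degree(B)=0, level(B)=1, enqueue
    D->C: in-degree(C)=1, level(C)>=1
  process B: level=1
    B->A: in-degree(A)=1, level(A)>=2
    B->C: in-degree(C)=0, level(C)=2, enqueue
  process C: level=2
    C->A: in-degree(A)=0, level(A)=3, enqueue
  process A: level=3
All levels: A:3, B:1, C:2, D:0
max level = 3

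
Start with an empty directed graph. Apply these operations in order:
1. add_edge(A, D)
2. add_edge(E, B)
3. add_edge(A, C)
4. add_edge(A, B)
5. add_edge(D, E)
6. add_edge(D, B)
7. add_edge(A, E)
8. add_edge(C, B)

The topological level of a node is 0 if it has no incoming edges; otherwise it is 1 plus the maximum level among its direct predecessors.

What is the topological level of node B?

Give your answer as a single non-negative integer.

Answer: 3

Derivation:
Op 1: add_edge(A, D). Edges now: 1
Op 2: add_edge(E, B). Edges now: 2
Op 3: add_edge(A, C). Edges now: 3
Op 4: add_edge(A, B). Edges now: 4
Op 5: add_edge(D, E). Edges now: 5
Op 6: add_edge(D, B). Edges now: 6
Op 7: add_edge(A, E). Edges now: 7
Op 8: add_edge(C, B). Edges now: 8
Compute levels (Kahn BFS):
  sources (in-degree 0): A
  process A: level=0
    A->B: in-degree(B)=3, level(B)>=1
    A->C: in-degree(C)=0, level(C)=1, enqueue
    A->D: in-degree(D)=0, level(D)=1, enqueue
    A->E: in-degree(E)=1, level(E)>=1
  process C: level=1
    C->B: in-degree(B)=2, level(B)>=2
  process D: level=1
    D->B: in-degree(B)=1, level(B)>=2
    D->E: in-degree(E)=0, level(E)=2, enqueue
  process E: level=2
    E->B: in-degree(B)=0, level(B)=3, enqueue
  process B: level=3
All levels: A:0, B:3, C:1, D:1, E:2
level(B) = 3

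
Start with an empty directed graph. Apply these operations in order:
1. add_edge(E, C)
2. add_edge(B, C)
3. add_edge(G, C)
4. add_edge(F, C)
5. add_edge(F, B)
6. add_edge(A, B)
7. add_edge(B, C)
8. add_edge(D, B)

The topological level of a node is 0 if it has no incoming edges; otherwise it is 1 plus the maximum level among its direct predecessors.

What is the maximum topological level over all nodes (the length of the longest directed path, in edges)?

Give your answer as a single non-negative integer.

Answer: 2

Derivation:
Op 1: add_edge(E, C). Edges now: 1
Op 2: add_edge(B, C). Edges now: 2
Op 3: add_edge(G, C). Edges now: 3
Op 4: add_edge(F, C). Edges now: 4
Op 5: add_edge(F, B). Edges now: 5
Op 6: add_edge(A, B). Edges now: 6
Op 7: add_edge(B, C) (duplicate, no change). Edges now: 6
Op 8: add_edge(D, B). Edges now: 7
Compute levels (Kahn BFS):
  sources (in-degree 0): A, D, E, F, G
  process A: level=0
    A->B: in-degree(B)=2, level(B)>=1
  process D: level=0
    D->B: in-degree(B)=1, level(B)>=1
  process E: level=0
    E->C: in-degree(C)=3, level(C)>=1
  process F: level=0
    F->B: in-degree(B)=0, level(B)=1, enqueue
    F->C: in-degree(C)=2, level(C)>=1
  process G: level=0
    G->C: in-degree(C)=1, level(C)>=1
  process B: level=1
    B->C: in-degree(C)=0, level(C)=2, enqueue
  process C: level=2
All levels: A:0, B:1, C:2, D:0, E:0, F:0, G:0
max level = 2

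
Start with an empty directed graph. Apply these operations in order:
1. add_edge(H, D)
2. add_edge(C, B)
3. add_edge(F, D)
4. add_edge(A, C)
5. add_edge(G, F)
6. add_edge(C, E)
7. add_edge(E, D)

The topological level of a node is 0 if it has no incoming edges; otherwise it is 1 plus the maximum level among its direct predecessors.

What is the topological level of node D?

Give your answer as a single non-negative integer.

Answer: 3

Derivation:
Op 1: add_edge(H, D). Edges now: 1
Op 2: add_edge(C, B). Edges now: 2
Op 3: add_edge(F, D). Edges now: 3
Op 4: add_edge(A, C). Edges now: 4
Op 5: add_edge(G, F). Edges now: 5
Op 6: add_edge(C, E). Edges now: 6
Op 7: add_edge(E, D). Edges now: 7
Compute levels (Kahn BFS):
  sources (in-degree 0): A, G, H
  process A: level=0
    A->C: in-degree(C)=0, level(C)=1, enqueue
  process G: level=0
    G->F: in-degree(F)=0, level(F)=1, enqueue
  process H: level=0
    H->D: in-degree(D)=2, level(D)>=1
  process C: level=1
    C->B: in-degree(B)=0, level(B)=2, enqueue
    C->E: in-degree(E)=0, level(E)=2, enqueue
  process F: level=1
    F->D: in-degree(D)=1, level(D)>=2
  process B: level=2
  process E: level=2
    E->D: in-degree(D)=0, level(D)=3, enqueue
  process D: level=3
All levels: A:0, B:2, C:1, D:3, E:2, F:1, G:0, H:0
level(D) = 3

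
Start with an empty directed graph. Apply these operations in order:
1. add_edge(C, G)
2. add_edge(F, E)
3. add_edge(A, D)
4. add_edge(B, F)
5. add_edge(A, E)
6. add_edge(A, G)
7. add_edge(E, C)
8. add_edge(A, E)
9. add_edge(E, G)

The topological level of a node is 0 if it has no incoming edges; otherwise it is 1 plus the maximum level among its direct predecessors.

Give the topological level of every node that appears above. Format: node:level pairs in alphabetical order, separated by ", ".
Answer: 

Op 1: add_edge(C, G). Edges now: 1
Op 2: add_edge(F, E). Edges now: 2
Op 3: add_edge(A, D). Edges now: 3
Op 4: add_edge(B, F). Edges now: 4
Op 5: add_edge(A, E). Edges now: 5
Op 6: add_edge(A, G). Edges now: 6
Op 7: add_edge(E, C). Edges now: 7
Op 8: add_edge(A, E) (duplicate, no change). Edges now: 7
Op 9: add_edge(E, G). Edges now: 8
Compute levels (Kahn BFS):
  sources (in-degree 0): A, B
  process A: level=0
    A->D: in-degree(D)=0, level(D)=1, enqueue
    A->E: in-degree(E)=1, level(E)>=1
    A->G: in-degree(G)=2, level(G)>=1
  process B: level=0
    B->F: in-degree(F)=0, level(F)=1, enqueue
  process D: level=1
  process F: level=1
    F->E: in-degree(E)=0, level(E)=2, enqueue
  process E: level=2
    E->C: in-degree(C)=0, level(C)=3, enqueue
    E->G: in-degree(G)=1, level(G)>=3
  process C: level=3
    C->G: in-degree(G)=0, level(G)=4, enqueue
  process G: level=4
All levels: A:0, B:0, C:3, D:1, E:2, F:1, G:4

Answer: A:0, B:0, C:3, D:1, E:2, F:1, G:4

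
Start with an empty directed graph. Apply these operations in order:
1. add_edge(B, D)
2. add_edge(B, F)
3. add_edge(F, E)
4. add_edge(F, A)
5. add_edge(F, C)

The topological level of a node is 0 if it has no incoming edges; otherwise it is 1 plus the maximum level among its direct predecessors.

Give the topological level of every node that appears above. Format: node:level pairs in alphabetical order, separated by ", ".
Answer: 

Op 1: add_edge(B, D). Edges now: 1
Op 2: add_edge(B, F). Edges now: 2
Op 3: add_edge(F, E). Edges now: 3
Op 4: add_edge(F, A). Edges now: 4
Op 5: add_edge(F, C). Edges now: 5
Compute levels (Kahn BFS):
  sources (in-degree 0): B
  process B: level=0
    B->D: in-degree(D)=0, level(D)=1, enqueue
    B->F: in-degree(F)=0, level(F)=1, enqueue
  process D: level=1
  process F: level=1
    F->A: in-degree(A)=0, level(A)=2, enqueue
    F->C: in-degree(C)=0, level(C)=2, enqueue
    F->E: in-degree(E)=0, level(E)=2, enqueue
  process A: level=2
  process C: level=2
  process E: level=2
All levels: A:2, B:0, C:2, D:1, E:2, F:1

Answer: A:2, B:0, C:2, D:1, E:2, F:1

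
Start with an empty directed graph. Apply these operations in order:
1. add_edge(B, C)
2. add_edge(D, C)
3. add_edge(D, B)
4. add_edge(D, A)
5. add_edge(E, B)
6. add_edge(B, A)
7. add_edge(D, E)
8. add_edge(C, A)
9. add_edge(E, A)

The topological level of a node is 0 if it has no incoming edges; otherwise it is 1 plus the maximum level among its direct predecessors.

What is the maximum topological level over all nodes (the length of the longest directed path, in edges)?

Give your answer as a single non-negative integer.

Answer: 4

Derivation:
Op 1: add_edge(B, C). Edges now: 1
Op 2: add_edge(D, C). Edges now: 2
Op 3: add_edge(D, B). Edges now: 3
Op 4: add_edge(D, A). Edges now: 4
Op 5: add_edge(E, B). Edges now: 5
Op 6: add_edge(B, A). Edges now: 6
Op 7: add_edge(D, E). Edges now: 7
Op 8: add_edge(C, A). Edges now: 8
Op 9: add_edge(E, A). Edges now: 9
Compute levels (Kahn BFS):
  sources (in-degree 0): D
  process D: level=0
    D->A: in-degree(A)=3, level(A)>=1
    D->B: in-degree(B)=1, level(B)>=1
    D->C: in-degree(C)=1, level(C)>=1
    D->E: in-degree(E)=0, level(E)=1, enqueue
  process E: level=1
    E->A: in-degree(A)=2, level(A)>=2
    E->B: in-degree(B)=0, level(B)=2, enqueue
  process B: level=2
    B->A: in-degree(A)=1, level(A)>=3
    B->C: in-degree(C)=0, level(C)=3, enqueue
  process C: level=3
    C->A: in-degree(A)=0, level(A)=4, enqueue
  process A: level=4
All levels: A:4, B:2, C:3, D:0, E:1
max level = 4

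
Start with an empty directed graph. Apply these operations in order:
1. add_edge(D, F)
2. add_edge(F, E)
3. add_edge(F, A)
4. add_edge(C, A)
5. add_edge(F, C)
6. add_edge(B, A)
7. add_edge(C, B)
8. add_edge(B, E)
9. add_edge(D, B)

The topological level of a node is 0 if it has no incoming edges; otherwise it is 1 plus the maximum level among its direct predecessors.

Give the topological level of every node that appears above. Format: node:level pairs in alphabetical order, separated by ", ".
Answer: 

Answer: A:4, B:3, C:2, D:0, E:4, F:1

Derivation:
Op 1: add_edge(D, F). Edges now: 1
Op 2: add_edge(F, E). Edges now: 2
Op 3: add_edge(F, A). Edges now: 3
Op 4: add_edge(C, A). Edges now: 4
Op 5: add_edge(F, C). Edges now: 5
Op 6: add_edge(B, A). Edges now: 6
Op 7: add_edge(C, B). Edges now: 7
Op 8: add_edge(B, E). Edges now: 8
Op 9: add_edge(D, B). Edges now: 9
Compute levels (Kahn BFS):
  sources (in-degree 0): D
  process D: level=0
    D->B: in-degree(B)=1, level(B)>=1
    D->F: in-degree(F)=0, level(F)=1, enqueue
  process F: level=1
    F->A: in-degree(A)=2, level(A)>=2
    F->C: in-degree(C)=0, level(C)=2, enqueue
    F->E: in-degree(E)=1, level(E)>=2
  process C: level=2
    C->A: in-degree(A)=1, level(A)>=3
    C->B: in-degree(B)=0, level(B)=3, enqueue
  process B: level=3
    B->A: in-degree(A)=0, level(A)=4, enqueue
    B->E: in-degree(E)=0, level(E)=4, enqueue
  process A: level=4
  process E: level=4
All levels: A:4, B:3, C:2, D:0, E:4, F:1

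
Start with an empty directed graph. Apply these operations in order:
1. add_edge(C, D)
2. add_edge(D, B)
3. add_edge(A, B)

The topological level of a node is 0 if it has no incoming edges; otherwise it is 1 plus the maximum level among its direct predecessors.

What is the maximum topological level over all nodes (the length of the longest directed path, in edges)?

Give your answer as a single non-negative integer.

Op 1: add_edge(C, D). Edges now: 1
Op 2: add_edge(D, B). Edges now: 2
Op 3: add_edge(A, B). Edges now: 3
Compute levels (Kahn BFS):
  sources (in-degree 0): A, C
  process A: level=0
    A->B: in-degree(B)=1, level(B)>=1
  process C: level=0
    C->D: in-degree(D)=0, level(D)=1, enqueue
  process D: level=1
    D->B: in-degree(B)=0, level(B)=2, enqueue
  process B: level=2
All levels: A:0, B:2, C:0, D:1
max level = 2

Answer: 2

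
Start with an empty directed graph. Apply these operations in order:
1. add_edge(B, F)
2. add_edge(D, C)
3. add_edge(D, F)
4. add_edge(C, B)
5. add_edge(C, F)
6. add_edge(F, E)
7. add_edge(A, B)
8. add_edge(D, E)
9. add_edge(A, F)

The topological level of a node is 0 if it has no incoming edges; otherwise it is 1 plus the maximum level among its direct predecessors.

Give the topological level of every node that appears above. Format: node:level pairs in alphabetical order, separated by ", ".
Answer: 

Answer: A:0, B:2, C:1, D:0, E:4, F:3

Derivation:
Op 1: add_edge(B, F). Edges now: 1
Op 2: add_edge(D, C). Edges now: 2
Op 3: add_edge(D, F). Edges now: 3
Op 4: add_edge(C, B). Edges now: 4
Op 5: add_edge(C, F). Edges now: 5
Op 6: add_edge(F, E). Edges now: 6
Op 7: add_edge(A, B). Edges now: 7
Op 8: add_edge(D, E). Edges now: 8
Op 9: add_edge(A, F). Edges now: 9
Compute levels (Kahn BFS):
  sources (in-degree 0): A, D
  process A: level=0
    A->B: in-degree(B)=1, level(B)>=1
    A->F: in-degree(F)=3, level(F)>=1
  process D: level=0
    D->C: in-degree(C)=0, level(C)=1, enqueue
    D->E: in-degree(E)=1, level(E)>=1
    D->F: in-degree(F)=2, level(F)>=1
  process C: level=1
    C->B: in-degree(B)=0, level(B)=2, enqueue
    C->F: in-degree(F)=1, level(F)>=2
  process B: level=2
    B->F: in-degree(F)=0, level(F)=3, enqueue
  process F: level=3
    F->E: in-degree(E)=0, level(E)=4, enqueue
  process E: level=4
All levels: A:0, B:2, C:1, D:0, E:4, F:3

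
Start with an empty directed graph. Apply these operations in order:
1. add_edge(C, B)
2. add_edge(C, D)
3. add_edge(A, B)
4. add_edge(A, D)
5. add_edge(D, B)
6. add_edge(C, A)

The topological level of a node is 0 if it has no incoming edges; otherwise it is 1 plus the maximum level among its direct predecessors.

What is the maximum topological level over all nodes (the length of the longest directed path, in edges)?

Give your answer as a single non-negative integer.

Op 1: add_edge(C, B). Edges now: 1
Op 2: add_edge(C, D). Edges now: 2
Op 3: add_edge(A, B). Edges now: 3
Op 4: add_edge(A, D). Edges now: 4
Op 5: add_edge(D, B). Edges now: 5
Op 6: add_edge(C, A). Edges now: 6
Compute levels (Kahn BFS):
  sources (in-degree 0): C
  process C: level=0
    C->A: in-degree(A)=0, level(A)=1, enqueue
    C->B: in-degree(B)=2, level(B)>=1
    C->D: in-degree(D)=1, level(D)>=1
  process A: level=1
    A->B: in-degree(B)=1, level(B)>=2
    A->D: in-degree(D)=0, level(D)=2, enqueue
  process D: level=2
    D->B: in-degree(B)=0, level(B)=3, enqueue
  process B: level=3
All levels: A:1, B:3, C:0, D:2
max level = 3

Answer: 3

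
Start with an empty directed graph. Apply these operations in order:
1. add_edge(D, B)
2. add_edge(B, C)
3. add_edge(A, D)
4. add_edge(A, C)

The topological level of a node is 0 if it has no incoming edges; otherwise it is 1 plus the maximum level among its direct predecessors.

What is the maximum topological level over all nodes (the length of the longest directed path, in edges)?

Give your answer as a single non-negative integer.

Op 1: add_edge(D, B). Edges now: 1
Op 2: add_edge(B, C). Edges now: 2
Op 3: add_edge(A, D). Edges now: 3
Op 4: add_edge(A, C). Edges now: 4
Compute levels (Kahn BFS):
  sources (in-degree 0): A
  process A: level=0
    A->C: in-degree(C)=1, level(C)>=1
    A->D: in-degree(D)=0, level(D)=1, enqueue
  process D: level=1
    D->B: in-degree(B)=0, level(B)=2, enqueue
  process B: level=2
    B->C: in-degree(C)=0, level(C)=3, enqueue
  process C: level=3
All levels: A:0, B:2, C:3, D:1
max level = 3

Answer: 3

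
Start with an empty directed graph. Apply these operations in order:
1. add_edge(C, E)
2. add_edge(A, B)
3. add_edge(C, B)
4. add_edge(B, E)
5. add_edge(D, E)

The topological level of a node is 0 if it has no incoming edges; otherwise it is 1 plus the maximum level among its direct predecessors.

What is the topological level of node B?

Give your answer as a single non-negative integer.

Answer: 1

Derivation:
Op 1: add_edge(C, E). Edges now: 1
Op 2: add_edge(A, B). Edges now: 2
Op 3: add_edge(C, B). Edges now: 3
Op 4: add_edge(B, E). Edges now: 4
Op 5: add_edge(D, E). Edges now: 5
Compute levels (Kahn BFS):
  sources (in-degree 0): A, C, D
  process A: level=0
    A->B: in-degree(B)=1, level(B)>=1
  process C: level=0
    C->B: in-degree(B)=0, level(B)=1, enqueue
    C->E: in-degree(E)=2, level(E)>=1
  process D: level=0
    D->E: in-degree(E)=1, level(E)>=1
  process B: level=1
    B->E: in-degree(E)=0, level(E)=2, enqueue
  process E: level=2
All levels: A:0, B:1, C:0, D:0, E:2
level(B) = 1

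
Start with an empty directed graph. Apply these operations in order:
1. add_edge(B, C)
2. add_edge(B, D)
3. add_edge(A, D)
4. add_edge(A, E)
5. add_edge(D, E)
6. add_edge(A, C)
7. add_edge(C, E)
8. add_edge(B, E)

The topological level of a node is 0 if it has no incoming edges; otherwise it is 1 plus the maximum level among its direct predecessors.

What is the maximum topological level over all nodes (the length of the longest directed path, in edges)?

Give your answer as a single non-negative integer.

Op 1: add_edge(B, C). Edges now: 1
Op 2: add_edge(B, D). Edges now: 2
Op 3: add_edge(A, D). Edges now: 3
Op 4: add_edge(A, E). Edges now: 4
Op 5: add_edge(D, E). Edges now: 5
Op 6: add_edge(A, C). Edges now: 6
Op 7: add_edge(C, E). Edges now: 7
Op 8: add_edge(B, E). Edges now: 8
Compute levels (Kahn BFS):
  sources (in-degree 0): A, B
  process A: level=0
    A->C: in-degree(C)=1, level(C)>=1
    A->D: in-degree(D)=1, level(D)>=1
    A->E: in-degree(E)=3, level(E)>=1
  process B: level=0
    B->C: in-degree(C)=0, level(C)=1, enqueue
    B->D: in-degree(D)=0, level(D)=1, enqueue
    B->E: in-degree(E)=2, level(E)>=1
  process C: level=1
    C->E: in-degree(E)=1, level(E)>=2
  process D: level=1
    D->E: in-degree(E)=0, level(E)=2, enqueue
  process E: level=2
All levels: A:0, B:0, C:1, D:1, E:2
max level = 2

Answer: 2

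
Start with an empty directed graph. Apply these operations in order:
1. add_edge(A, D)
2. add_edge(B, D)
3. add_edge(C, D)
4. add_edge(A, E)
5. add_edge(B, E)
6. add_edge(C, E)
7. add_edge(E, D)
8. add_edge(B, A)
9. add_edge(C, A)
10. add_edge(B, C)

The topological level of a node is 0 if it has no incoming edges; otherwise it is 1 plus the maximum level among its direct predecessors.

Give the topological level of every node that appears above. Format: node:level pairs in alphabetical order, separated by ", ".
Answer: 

Answer: A:2, B:0, C:1, D:4, E:3

Derivation:
Op 1: add_edge(A, D). Edges now: 1
Op 2: add_edge(B, D). Edges now: 2
Op 3: add_edge(C, D). Edges now: 3
Op 4: add_edge(A, E). Edges now: 4
Op 5: add_edge(B, E). Edges now: 5
Op 6: add_edge(C, E). Edges now: 6
Op 7: add_edge(E, D). Edges now: 7
Op 8: add_edge(B, A). Edges now: 8
Op 9: add_edge(C, A). Edges now: 9
Op 10: add_edge(B, C). Edges now: 10
Compute levels (Kahn BFS):
  sources (in-degree 0): B
  process B: level=0
    B->A: in-degree(A)=1, level(A)>=1
    B->C: in-degree(C)=0, level(C)=1, enqueue
    B->D: in-degree(D)=3, level(D)>=1
    B->E: in-degree(E)=2, level(E)>=1
  process C: level=1
    C->A: in-degree(A)=0, level(A)=2, enqueue
    C->D: in-degree(D)=2, level(D)>=2
    C->E: in-degree(E)=1, level(E)>=2
  process A: level=2
    A->D: in-degree(D)=1, level(D)>=3
    A->E: in-degree(E)=0, level(E)=3, enqueue
  process E: level=3
    E->D: in-degree(D)=0, level(D)=4, enqueue
  process D: level=4
All levels: A:2, B:0, C:1, D:4, E:3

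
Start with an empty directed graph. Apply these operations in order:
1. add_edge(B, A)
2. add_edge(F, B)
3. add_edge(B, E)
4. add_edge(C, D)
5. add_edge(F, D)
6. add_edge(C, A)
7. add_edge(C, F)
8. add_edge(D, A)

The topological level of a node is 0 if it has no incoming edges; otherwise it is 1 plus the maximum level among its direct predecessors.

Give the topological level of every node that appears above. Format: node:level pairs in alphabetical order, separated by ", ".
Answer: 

Answer: A:3, B:2, C:0, D:2, E:3, F:1

Derivation:
Op 1: add_edge(B, A). Edges now: 1
Op 2: add_edge(F, B). Edges now: 2
Op 3: add_edge(B, E). Edges now: 3
Op 4: add_edge(C, D). Edges now: 4
Op 5: add_edge(F, D). Edges now: 5
Op 6: add_edge(C, A). Edges now: 6
Op 7: add_edge(C, F). Edges now: 7
Op 8: add_edge(D, A). Edges now: 8
Compute levels (Kahn BFS):
  sources (in-degree 0): C
  process C: level=0
    C->A: in-degree(A)=2, level(A)>=1
    C->D: in-degree(D)=1, level(D)>=1
    C->F: in-degree(F)=0, level(F)=1, enqueue
  process F: level=1
    F->B: in-degree(B)=0, level(B)=2, enqueue
    F->D: in-degree(D)=0, level(D)=2, enqueue
  process B: level=2
    B->A: in-degree(A)=1, level(A)>=3
    B->E: in-degree(E)=0, level(E)=3, enqueue
  process D: level=2
    D->A: in-degree(A)=0, level(A)=3, enqueue
  process E: level=3
  process A: level=3
All levels: A:3, B:2, C:0, D:2, E:3, F:1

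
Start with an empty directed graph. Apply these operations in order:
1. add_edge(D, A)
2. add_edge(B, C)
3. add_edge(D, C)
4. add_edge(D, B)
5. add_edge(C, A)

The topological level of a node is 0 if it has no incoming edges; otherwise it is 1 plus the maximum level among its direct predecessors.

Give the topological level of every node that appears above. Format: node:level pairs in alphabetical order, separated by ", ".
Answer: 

Answer: A:3, B:1, C:2, D:0

Derivation:
Op 1: add_edge(D, A). Edges now: 1
Op 2: add_edge(B, C). Edges now: 2
Op 3: add_edge(D, C). Edges now: 3
Op 4: add_edge(D, B). Edges now: 4
Op 5: add_edge(C, A). Edges now: 5
Compute levels (Kahn BFS):
  sources (in-degree 0): D
  process D: level=0
    D->A: in-degree(A)=1, level(A)>=1
    D->B: in-degree(B)=0, level(B)=1, enqueue
    D->C: in-degree(C)=1, level(C)>=1
  process B: level=1
    B->C: in-degree(C)=0, level(C)=2, enqueue
  process C: level=2
    C->A: in-degree(A)=0, level(A)=3, enqueue
  process A: level=3
All levels: A:3, B:1, C:2, D:0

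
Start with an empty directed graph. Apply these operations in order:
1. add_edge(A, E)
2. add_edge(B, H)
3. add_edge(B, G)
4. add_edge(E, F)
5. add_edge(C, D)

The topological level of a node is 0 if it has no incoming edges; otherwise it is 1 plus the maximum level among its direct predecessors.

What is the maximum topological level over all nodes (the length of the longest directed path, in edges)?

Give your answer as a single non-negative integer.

Answer: 2

Derivation:
Op 1: add_edge(A, E). Edges now: 1
Op 2: add_edge(B, H). Edges now: 2
Op 3: add_edge(B, G). Edges now: 3
Op 4: add_edge(E, F). Edges now: 4
Op 5: add_edge(C, D). Edges now: 5
Compute levels (Kahn BFS):
  sources (in-degree 0): A, B, C
  process A: level=0
    A->E: in-degree(E)=0, level(E)=1, enqueue
  process B: level=0
    B->G: in-degree(G)=0, level(G)=1, enqueue
    B->H: in-degree(H)=0, level(H)=1, enqueue
  process C: level=0
    C->D: in-degree(D)=0, level(D)=1, enqueue
  process E: level=1
    E->F: in-degree(F)=0, level(F)=2, enqueue
  process G: level=1
  process H: level=1
  process D: level=1
  process F: level=2
All levels: A:0, B:0, C:0, D:1, E:1, F:2, G:1, H:1
max level = 2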